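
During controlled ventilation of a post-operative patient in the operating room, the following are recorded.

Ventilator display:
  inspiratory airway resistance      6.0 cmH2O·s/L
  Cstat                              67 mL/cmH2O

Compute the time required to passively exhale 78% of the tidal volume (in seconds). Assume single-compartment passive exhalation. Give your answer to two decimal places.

τ = R × C = 6.0 × 67 mL/cmH2O = 6.0 × 0.067 L/cmH2O = 0.402 s.
Exhaled fraction f = 1 − e^(−t/τ) → t = −τ·ln(1 − f) = −0.402·ln(0.22) = 0.6087 s.

0.61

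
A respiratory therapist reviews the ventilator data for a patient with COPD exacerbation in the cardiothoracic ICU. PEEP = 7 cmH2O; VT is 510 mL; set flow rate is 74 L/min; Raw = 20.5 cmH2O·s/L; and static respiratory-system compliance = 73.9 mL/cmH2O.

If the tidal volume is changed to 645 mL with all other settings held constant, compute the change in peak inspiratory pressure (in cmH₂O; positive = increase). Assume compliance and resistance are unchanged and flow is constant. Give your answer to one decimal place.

PIP = Vt/C + R·V̇ + PEEP (constant-flow equation of motion).
Only the elastic term changes: ΔPIP = ΔVt / C = (645 − 510) / 73.9 = 1.827 cmH2O.

1.8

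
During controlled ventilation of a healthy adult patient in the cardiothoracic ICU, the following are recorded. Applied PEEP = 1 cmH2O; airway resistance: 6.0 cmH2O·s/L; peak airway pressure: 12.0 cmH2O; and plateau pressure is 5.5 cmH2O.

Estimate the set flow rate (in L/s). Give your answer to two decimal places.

1.08

flow = (PIP − Pplat) / Raw = 6.5 / 6.0 = 1.083 L/s.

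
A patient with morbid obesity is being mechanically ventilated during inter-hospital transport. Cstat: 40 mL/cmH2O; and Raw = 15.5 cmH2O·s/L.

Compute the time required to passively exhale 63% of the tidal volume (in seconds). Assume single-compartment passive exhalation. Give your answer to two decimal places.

0.62

τ = R × C = 15.5 × 40 mL/cmH2O = 15.5 × 0.040 L/cmH2O = 0.62 s.
Exhaled fraction f = 1 − e^(−t/τ) → t = −τ·ln(1 − f) = −0.62·ln(0.37) = 0.6164 s.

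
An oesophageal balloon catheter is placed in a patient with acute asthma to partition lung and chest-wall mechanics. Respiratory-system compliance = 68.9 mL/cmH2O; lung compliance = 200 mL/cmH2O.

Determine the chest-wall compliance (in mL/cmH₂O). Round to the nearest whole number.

1/Ccw = 1/Crs − 1/CL.
1/Ccw = 1/68.9 − 1/200 = 0.009514.
Ccw = 105.11 mL/cmH2O.

105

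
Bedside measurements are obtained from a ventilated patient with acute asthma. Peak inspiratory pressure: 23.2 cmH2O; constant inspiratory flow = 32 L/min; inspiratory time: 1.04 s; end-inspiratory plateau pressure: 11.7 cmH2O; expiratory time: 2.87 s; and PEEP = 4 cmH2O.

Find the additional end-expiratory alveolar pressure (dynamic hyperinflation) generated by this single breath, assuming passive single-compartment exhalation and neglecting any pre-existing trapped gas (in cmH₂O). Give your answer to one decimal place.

Flow: 32 L/min ÷ 60 = 0.5333 L/s.
Vt = flow × Ti = 0.5333 L/s × 1.04 s × 1000 mL/L = 554.63 mL.
R = (PIP − Pplat)/V̇ = (23.2 − 11.7) / 0.5333 = 11.5/0.5333 = 21.564 cmH2O·s/L.
C = Vt/(Pplat − PEEP) = 554.63 / (11.7 − 4) = 554.63/7.7 = 72.03 mL/cmH2O.
τ = R × C = 21.564 × 0.07203 L/cmH2O = 1.553 s.
Fraction remaining = e^(−Te/τ) = e^(−2.87/1.553) = 0.1575; trapped volume = 554.63 × 0.1575 = 87.354 mL.
Additional alveolar pressure from trapping ≈ V_trapped / C = 87.354 / 72.03 = 1.213 cmH2O.

1.2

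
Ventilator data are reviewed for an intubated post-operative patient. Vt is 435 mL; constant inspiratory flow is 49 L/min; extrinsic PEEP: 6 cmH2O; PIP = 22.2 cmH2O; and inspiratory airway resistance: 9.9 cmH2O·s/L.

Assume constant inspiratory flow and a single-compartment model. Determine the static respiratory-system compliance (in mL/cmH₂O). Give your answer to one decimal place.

Flow: 49 L/min ÷ 60 = 0.8167 L/s.
Equation of motion (constant flow): PIP = Vt/C + R·V̇ + PEEP.
Vt/C = PIP − R·V̇ − PEEP = 22.2 − 9.9×0.8167 − 6 = 22.2 − 8.085 − 6 = 8.115 cmH2O.
C = Vt / 8.115 = 435 / 8.115 = 53.604 mL/cmH2O.

53.6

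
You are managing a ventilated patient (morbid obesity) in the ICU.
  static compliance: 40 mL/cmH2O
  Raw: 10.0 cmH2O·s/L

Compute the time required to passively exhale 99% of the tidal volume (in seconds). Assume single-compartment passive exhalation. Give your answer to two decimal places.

1.84

τ = R × C = 10.0 × 40 mL/cmH2O = 10.0 × 0.040 L/cmH2O = 0.4 s.
Exhaled fraction f = 1 − e^(−t/τ) → t = −τ·ln(1 − f) = −0.4·ln(0.01) = 1.842 s.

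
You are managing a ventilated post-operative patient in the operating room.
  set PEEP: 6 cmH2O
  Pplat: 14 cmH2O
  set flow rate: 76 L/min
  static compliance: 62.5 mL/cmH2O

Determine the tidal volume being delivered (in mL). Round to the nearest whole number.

500

Vt = Cstat × (Pplat − PEEP) = 62.5 × (14 − 6) = 62.5 × 8.0 = 500.0 mL.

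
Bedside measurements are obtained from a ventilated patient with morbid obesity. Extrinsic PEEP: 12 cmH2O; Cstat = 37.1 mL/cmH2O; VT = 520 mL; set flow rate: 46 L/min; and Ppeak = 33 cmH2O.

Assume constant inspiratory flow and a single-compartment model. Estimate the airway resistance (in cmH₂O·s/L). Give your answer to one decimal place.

9.1

Flow: 46 L/min ÷ 60 = 0.7667 L/s.
Equation of motion (constant flow): PIP = Vt/C + R·V̇ + PEEP.
R·V̇ = PIP − Vt/C − PEEP = 33 − 520/37.1 − 12 = 33 − 14.016 − 12 = 6.984 cmH2O.
R = 6.984 / 0.7667 = 9.109 cmH2O·s/L.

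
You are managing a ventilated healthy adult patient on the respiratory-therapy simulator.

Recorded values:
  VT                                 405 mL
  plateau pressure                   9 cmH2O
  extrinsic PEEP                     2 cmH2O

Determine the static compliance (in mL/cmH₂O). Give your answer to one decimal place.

Cstat = Vt / (Pplat − PEEP) = 405 / (9 − 2) = 405 / 7.0 = 57.857 mL/cmH2O.

57.9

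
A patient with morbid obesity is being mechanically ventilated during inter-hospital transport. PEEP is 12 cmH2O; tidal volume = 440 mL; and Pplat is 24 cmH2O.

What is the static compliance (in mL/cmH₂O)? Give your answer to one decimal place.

Cstat = Vt / (Pplat − PEEP) = 440 / (24 − 12) = 440 / 12.0 = 36.667 mL/cmH2O.

36.7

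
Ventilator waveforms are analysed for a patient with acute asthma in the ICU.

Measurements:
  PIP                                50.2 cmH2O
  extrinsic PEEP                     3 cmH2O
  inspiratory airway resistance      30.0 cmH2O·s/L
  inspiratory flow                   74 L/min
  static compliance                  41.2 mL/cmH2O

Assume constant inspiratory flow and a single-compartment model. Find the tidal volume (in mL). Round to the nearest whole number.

Flow: 74 L/min ÷ 60 = 1.2333 L/s.
Equation of motion (constant flow): PIP = Vt/C + R·V̇ + PEEP.
Vt/C = PIP − R·V̇ − PEEP = 50.2 − 36.999 − 3 = 10.201 cmH2O.
Vt = C × 10.201 = 41.2 × 10.201 = 420.28 mL.

420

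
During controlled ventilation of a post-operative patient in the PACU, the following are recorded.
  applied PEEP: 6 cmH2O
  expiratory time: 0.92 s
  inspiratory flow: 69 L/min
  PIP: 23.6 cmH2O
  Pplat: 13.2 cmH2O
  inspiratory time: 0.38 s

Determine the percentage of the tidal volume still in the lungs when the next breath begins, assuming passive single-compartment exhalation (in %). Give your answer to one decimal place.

Flow: 69 L/min ÷ 60 = 1.15 L/s.
Vt = flow × Ti = 1.15 L/s × 0.38 s × 1000 mL/L = 437.0 mL.
R = (PIP − Pplat)/V̇ = (23.6 − 13.2) / 1.15 = 10.4/1.15 = 9.043 cmH2O·s/L.
C = Vt/(Pplat − PEEP) = 437.0 / (13.2 − 6) = 437.0/7.2 = 60.694 mL/cmH2O.
τ = R × C = 9.043 × 0.06069 L/cmH2O = 0.5488 s.
Fraction remaining at end-expiration = e^(−Te/τ) = e^(−0.92/0.5488) = 0.187 → 18.7%.

18.7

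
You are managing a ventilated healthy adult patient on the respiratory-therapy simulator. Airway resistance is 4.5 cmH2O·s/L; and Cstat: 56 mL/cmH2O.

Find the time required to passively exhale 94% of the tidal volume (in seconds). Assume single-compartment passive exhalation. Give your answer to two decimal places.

τ = R × C = 4.5 × 56 mL/cmH2O = 4.5 × 0.056 L/cmH2O = 0.252 s.
Exhaled fraction f = 1 − e^(−t/τ) → t = −τ·ln(1 − f) = −0.252·ln(0.06) = 0.709 s.

0.71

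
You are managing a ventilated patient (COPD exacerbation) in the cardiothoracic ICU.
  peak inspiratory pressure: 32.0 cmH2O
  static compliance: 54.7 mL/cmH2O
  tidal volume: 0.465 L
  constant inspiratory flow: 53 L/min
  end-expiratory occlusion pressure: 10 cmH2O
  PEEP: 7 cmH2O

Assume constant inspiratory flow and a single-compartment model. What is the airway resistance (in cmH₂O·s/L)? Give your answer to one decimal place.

Flow: 53 L/min ÷ 60 = 0.8833 L/s.
Total PEEP = 10 cmH2O (set 7 + intrinsic 3); this is the baseline alveolar pressure.
Equation of motion (constant flow): PIP = Vt/C + R·V̇ + PEEP.
R·V̇ = PIP − Vt/C − PEEP = 32.0 − 465/54.7 − 10 = 32.0 − 8.501 − 10 = 13.499 cmH2O.
R = 13.499 / 0.8833 = 15.282 cmH2O·s/L.

15.3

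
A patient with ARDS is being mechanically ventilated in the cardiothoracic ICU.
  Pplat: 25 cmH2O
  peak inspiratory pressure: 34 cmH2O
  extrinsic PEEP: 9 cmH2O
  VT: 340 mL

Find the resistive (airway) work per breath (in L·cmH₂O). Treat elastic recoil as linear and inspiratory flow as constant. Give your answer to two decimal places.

3.06

With constant inspiratory flow the resistive pressure is constant at PIP − Pplat = 34 − 25 = 9.0 cmH2O, so resistive work = 9.0 × 0.340 = 3.06 L·cmH2O.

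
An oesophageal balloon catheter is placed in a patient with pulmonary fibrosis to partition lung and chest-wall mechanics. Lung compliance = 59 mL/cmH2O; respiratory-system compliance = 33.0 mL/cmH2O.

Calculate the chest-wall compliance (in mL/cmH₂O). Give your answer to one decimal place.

1/Ccw = 1/Crs − 1/CL.
1/Ccw = 1/33.0 − 1/59 = 0.01335.
Ccw = 74.906 mL/cmH2O.

74.9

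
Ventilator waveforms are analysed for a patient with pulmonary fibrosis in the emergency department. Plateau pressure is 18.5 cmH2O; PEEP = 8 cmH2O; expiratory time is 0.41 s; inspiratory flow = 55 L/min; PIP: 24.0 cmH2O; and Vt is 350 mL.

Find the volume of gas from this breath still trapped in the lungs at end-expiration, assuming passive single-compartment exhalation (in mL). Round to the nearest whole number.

45

Flow: 55 L/min ÷ 60 = 0.9167 L/s.
R = (PIP − Pplat)/V̇ = (24.0 − 18.5) / 0.9167 = 5.5/0.9167 = 6.0 cmH2O·s/L.
C = Vt/(Pplat − PEEP) = 350.0 / (18.5 − 8) = 350.0/10.5 = 33.333 mL/cmH2O.
τ = R × C = 6.0 × 0.03333 L/cmH2O = 0.2 s.
Fraction remaining = e^(−Te/τ) = e^(−0.41/0.2) = 0.1287.
Trapped volume = 350.0 × 0.1287 = 45.045 mL.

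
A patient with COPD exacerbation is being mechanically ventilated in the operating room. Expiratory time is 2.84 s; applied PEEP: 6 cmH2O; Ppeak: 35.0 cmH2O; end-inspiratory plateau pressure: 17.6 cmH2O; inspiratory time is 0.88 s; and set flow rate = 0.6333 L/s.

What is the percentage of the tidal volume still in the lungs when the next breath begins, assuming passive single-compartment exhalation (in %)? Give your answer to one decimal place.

Vt = flow × Ti = 0.6333 L/s × 0.88 s × 1000 mL/L = 557.3 mL.
R = (PIP − Pplat)/V̇ = (35.0 − 17.6) / 0.6333 = 17.4/0.6333 = 27.475 cmH2O·s/L.
C = Vt/(Pplat − PEEP) = 557.3 / (17.6 − 6) = 557.3/11.6 = 48.043 mL/cmH2O.
τ = R × C = 27.475 × 0.04804 L/cmH2O = 1.32 s.
Fraction remaining at end-expiration = e^(−Te/τ) = e^(−2.84/1.32) = 0.1163 → 11.63%.

11.6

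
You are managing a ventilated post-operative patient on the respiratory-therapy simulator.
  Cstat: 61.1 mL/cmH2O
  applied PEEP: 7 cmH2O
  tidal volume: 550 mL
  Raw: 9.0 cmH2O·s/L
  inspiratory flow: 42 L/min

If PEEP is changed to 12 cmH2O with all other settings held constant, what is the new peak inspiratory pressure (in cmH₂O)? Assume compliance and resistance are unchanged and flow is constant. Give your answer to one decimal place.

27.3

Flow: 42 L/min ÷ 60 = 0.7 L/s.
PIP = Vt/C + R·V̇ + PEEP (constant-flow equation of motion).
Only the baseline term changes: ΔPIP = ΔPEEP = 12 − 7 = 5.0 cmH2O.
Original PIP = 550/61.1 + 9.0×0.7 + 7 = 22.302 cmH2O; new PIP = 22.302 + (5.0) = 27.302 cmH2O.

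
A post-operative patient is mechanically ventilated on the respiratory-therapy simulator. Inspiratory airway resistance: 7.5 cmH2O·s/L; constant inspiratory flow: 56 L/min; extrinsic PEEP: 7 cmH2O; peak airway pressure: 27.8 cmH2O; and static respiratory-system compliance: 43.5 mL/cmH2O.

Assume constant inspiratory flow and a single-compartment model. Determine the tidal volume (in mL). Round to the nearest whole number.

Flow: 56 L/min ÷ 60 = 0.9333 L/s.
Equation of motion (constant flow): PIP = Vt/C + R·V̇ + PEEP.
Vt/C = PIP − R·V̇ − PEEP = 27.8 − 7.0 − 7 = 13.8 cmH2O.
Vt = C × 13.8 = 43.5 × 13.8 = 600.3 mL.

600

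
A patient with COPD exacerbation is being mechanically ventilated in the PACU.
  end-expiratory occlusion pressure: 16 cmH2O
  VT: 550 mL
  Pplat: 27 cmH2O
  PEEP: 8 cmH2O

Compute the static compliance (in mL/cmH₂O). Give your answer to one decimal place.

End-expiratory occlusion gives total PEEP = 16 cmH2O (intrinsic PEEP = 16 − 8 = 8). Use total PEEP for the elastic gradient.
Cstat = Vt / (Pplat − PEEPtotal) = 550 / (27 − 16) = 550 / 11.0 = 50.0 mL/cmH2O.

50.0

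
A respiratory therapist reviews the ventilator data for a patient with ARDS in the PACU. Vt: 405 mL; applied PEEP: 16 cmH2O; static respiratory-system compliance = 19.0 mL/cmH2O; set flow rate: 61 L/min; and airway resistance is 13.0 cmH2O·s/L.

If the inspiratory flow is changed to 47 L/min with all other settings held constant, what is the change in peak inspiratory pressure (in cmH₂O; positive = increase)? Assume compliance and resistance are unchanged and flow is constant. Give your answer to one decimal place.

-3.0

Flow: 61 L/min ÷ 60 = 1.0167 L/s.
New flow: 47 L/min ÷ 60 = 0.7833 L/s.
PIP = Vt/C + R·V̇ + PEEP (constant-flow equation of motion).
Only the resistive term changes: ΔPIP = R × ΔV̇ = 13.0 × (0.7833 − 1.0167) = 13.0 × -0.2334 = -3.034 cmH2O.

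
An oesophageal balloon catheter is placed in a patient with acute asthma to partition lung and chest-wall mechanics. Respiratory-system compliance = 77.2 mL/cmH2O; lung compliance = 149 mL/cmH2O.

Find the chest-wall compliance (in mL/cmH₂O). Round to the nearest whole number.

1/Ccw = 1/Crs − 1/CL.
1/Ccw = 1/77.2 − 1/149 = 0.006242.
Ccw = 160.21 mL/cmH2O.

160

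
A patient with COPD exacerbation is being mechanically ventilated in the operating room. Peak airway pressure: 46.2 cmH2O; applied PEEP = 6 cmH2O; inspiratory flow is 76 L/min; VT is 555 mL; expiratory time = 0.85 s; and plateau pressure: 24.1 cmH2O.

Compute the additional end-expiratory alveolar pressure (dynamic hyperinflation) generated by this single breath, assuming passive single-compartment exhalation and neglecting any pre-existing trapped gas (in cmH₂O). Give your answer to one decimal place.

Flow: 76 L/min ÷ 60 = 1.2667 L/s.
R = (PIP − Pplat)/V̇ = (46.2 − 24.1) / 1.2667 = 22.1/1.2667 = 17.447 cmH2O·s/L.
C = Vt/(Pplat − PEEP) = 555.0 / (24.1 − 6) = 555.0/18.1 = 30.663 mL/cmH2O.
τ = R × C = 17.447 × 0.03066 L/cmH2O = 0.5349 s.
Fraction remaining = e^(−Te/τ) = e^(−0.85/0.5349) = 0.2041; trapped volume = 555.0 × 0.2041 = 113.28 mL.
Additional alveolar pressure from trapping ≈ V_trapped / C = 113.28 / 30.663 = 3.694 cmH2O.

3.7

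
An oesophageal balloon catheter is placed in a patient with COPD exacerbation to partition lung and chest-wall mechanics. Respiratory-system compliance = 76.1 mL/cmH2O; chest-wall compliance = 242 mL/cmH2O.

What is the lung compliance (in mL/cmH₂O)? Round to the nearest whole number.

111

1/CL = 1/Crs − 1/Ccw.
1/CL = 1/76.1 − 1/242 = 0.009008.
CL = 111.01 mL/cmH2O.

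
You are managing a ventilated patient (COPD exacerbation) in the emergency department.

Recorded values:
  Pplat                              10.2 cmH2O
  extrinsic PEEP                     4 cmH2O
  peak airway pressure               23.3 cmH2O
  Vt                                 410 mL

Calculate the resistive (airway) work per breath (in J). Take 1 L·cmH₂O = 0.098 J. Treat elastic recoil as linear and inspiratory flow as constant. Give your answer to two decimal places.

0.53

With constant inspiratory flow the resistive pressure is constant at PIP − Pplat = 23.3 − 10.2 = 13.1 cmH2O, so resistive work = 13.1 × 0.410 = 5.371 L·cmH2O.
× 0.098 J/(L·cmH2O) → 0.5264 J.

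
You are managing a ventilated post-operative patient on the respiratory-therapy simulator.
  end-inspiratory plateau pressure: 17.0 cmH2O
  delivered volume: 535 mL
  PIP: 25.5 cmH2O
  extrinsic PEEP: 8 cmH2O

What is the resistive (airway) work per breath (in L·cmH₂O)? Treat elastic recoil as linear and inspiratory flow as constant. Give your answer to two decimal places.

4.55

With constant inspiratory flow the resistive pressure is constant at PIP − Pplat = 25.5 − 17.0 = 8.5 cmH2O, so resistive work = 8.5 × 0.535 = 4.548 L·cmH2O.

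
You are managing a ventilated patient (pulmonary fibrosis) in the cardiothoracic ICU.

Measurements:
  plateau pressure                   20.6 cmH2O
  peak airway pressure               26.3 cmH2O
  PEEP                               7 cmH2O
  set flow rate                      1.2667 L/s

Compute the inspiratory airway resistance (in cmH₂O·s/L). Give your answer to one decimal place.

4.5

Raw = (PIP − Pplat) / flow = (26.3 − 20.6) / 1.2667 = 5.7 / 1.2667 = 4.5 cmH2O·s/L.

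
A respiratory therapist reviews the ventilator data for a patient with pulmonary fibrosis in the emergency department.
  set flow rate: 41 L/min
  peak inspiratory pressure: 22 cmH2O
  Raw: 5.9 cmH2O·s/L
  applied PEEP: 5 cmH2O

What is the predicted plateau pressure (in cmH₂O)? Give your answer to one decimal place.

Flow: 41 L/min ÷ 60 = 0.6833 L/s.
Pplat = PIP − Raw × flow = 22 − 5.9 × 0.6833 = 22 − 4.031 = 17.969 cmH2O.

18.0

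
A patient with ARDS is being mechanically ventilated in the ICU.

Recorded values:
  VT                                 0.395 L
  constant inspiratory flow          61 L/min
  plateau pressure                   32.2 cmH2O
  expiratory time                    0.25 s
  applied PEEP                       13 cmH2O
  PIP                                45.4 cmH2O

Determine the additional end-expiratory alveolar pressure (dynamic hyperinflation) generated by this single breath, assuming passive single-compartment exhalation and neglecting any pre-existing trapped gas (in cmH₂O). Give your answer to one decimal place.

7.5

Flow: 61 L/min ÷ 60 = 1.0167 L/s.
R = (PIP − Pplat)/V̇ = (45.4 − 32.2) / 1.0167 = 13.2/1.0167 = 12.983 cmH2O·s/L.
C = Vt/(Pplat − PEEP) = 395.0 / (32.2 − 13) = 395.0/19.2 = 20.573 mL/cmH2O.
τ = R × C = 12.983 × 0.02057 L/cmH2O = 0.2671 s.
Fraction remaining = e^(−Te/τ) = e^(−0.25/0.2671) = 0.3922; trapped volume = 395.0 × 0.3922 = 154.92 mL.
Additional alveolar pressure from trapping ≈ V_trapped / C = 154.92 / 20.573 = 7.53 cmH2O.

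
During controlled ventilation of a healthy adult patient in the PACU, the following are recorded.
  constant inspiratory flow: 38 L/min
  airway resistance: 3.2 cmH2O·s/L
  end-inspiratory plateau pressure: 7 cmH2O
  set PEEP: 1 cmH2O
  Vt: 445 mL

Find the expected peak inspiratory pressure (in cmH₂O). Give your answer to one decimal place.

Flow: 38 L/min ÷ 60 = 0.6333 L/s.
PIP = Pplat + Raw × flow = 7 + 3.2 × 0.6333 = 7 + 2.027 = 9.027 cmH2O.

9.0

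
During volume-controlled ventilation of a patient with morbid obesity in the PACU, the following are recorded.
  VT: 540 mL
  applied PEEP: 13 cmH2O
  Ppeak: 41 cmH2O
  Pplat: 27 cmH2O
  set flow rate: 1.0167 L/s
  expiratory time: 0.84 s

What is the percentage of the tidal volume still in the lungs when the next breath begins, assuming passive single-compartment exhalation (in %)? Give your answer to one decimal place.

R = (PIP − Pplat)/V̇ = (41 − 27) / 1.0167 = 14.0/1.0167 = 13.77 cmH2O·s/L.
C = Vt/(Pplat − PEEP) = 540.0 / (27 − 13) = 540.0/14.0 = 38.571 mL/cmH2O.
τ = R × C = 13.77 × 0.03857 L/cmH2O = 0.5311 s.
Fraction remaining at end-expiration = e^(−Te/τ) = e^(−0.84/0.5311) = 0.2056 → 20.56%.

20.6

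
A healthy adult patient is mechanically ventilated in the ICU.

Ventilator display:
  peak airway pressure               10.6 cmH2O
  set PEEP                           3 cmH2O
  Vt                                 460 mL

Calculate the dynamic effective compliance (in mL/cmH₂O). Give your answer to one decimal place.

Dynamic compliance = Vt / (PIP − PEEP) = 460 / (10.6 − 3) = 460 / 7.6 = 60.526 mL/cmH2O.

60.5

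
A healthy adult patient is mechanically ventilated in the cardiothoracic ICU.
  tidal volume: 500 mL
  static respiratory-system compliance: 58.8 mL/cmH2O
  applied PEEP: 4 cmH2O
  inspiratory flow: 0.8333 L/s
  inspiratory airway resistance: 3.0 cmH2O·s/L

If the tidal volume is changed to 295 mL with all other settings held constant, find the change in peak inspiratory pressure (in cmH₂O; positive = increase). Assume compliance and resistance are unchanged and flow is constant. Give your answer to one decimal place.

-3.5

PIP = Vt/C + R·V̇ + PEEP (constant-flow equation of motion).
Only the elastic term changes: ΔPIP = ΔVt / C = (295 − 500) / 58.8 = -3.486 cmH2O.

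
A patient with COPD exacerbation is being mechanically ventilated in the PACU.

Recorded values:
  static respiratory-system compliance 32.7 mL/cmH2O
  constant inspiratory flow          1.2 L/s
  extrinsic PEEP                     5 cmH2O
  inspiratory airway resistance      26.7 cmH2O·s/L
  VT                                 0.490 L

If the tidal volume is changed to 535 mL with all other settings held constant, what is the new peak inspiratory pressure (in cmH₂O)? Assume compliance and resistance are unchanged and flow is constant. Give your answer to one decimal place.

PIP = Vt/C + R·V̇ + PEEP (constant-flow equation of motion).
Only the elastic term changes: ΔPIP = ΔVt / C = (535 − 490) / 32.7 = 1.376 cmH2O.
Original PIP = 490/32.7 + 26.7×1.2 + 5 = 52.025 cmH2O; new PIP = 52.025 + (1.376) = 53.401 cmH2O.

53.4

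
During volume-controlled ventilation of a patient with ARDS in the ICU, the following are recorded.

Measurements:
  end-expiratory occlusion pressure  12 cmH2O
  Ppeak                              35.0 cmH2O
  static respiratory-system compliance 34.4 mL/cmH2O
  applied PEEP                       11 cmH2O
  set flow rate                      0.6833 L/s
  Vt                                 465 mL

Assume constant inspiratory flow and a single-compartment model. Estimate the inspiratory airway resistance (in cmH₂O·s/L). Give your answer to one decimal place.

Total PEEP = 12 cmH2O (set 11 + intrinsic 1); this is the baseline alveolar pressure.
Equation of motion (constant flow): PIP = Vt/C + R·V̇ + PEEP.
R·V̇ = PIP − Vt/C − PEEP = 35.0 − 465/34.4 − 12 = 35.0 − 13.517 − 12 = 9.483 cmH2O.
R = 9.483 / 0.6833 = 13.878 cmH2O·s/L.

13.9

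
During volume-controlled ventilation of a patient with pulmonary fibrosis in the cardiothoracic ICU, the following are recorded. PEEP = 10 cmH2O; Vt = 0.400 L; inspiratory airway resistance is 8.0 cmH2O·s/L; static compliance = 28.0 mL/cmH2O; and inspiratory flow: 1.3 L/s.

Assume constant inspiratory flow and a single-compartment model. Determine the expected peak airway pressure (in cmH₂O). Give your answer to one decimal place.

34.7

Equation of motion (constant flow): PIP = Vt/C + R·V̇ + PEEP.
PIP = 400/28.0 + 8.0×1.3 + 10 = 14.286 + 10.4 + 10 = 34.686 cmH2O.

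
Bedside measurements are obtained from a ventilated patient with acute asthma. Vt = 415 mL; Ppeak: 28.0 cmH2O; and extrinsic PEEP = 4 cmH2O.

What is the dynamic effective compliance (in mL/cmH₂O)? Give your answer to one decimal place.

Dynamic compliance = Vt / (PIP − PEEP) = 415 / (28.0 − 4) = 415 / 24.0 = 17.292 mL/cmH2O.

17.3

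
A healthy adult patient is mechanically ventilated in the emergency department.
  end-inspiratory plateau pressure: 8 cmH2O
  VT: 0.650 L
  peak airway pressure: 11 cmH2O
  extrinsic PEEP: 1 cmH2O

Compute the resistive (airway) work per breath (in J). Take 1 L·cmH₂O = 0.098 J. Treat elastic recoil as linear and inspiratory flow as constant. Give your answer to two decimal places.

With constant inspiratory flow the resistive pressure is constant at PIP − Pplat = 11 − 8 = 3.0 cmH2O, so resistive work = 3.0 × 0.650 = 1.95 L·cmH2O.
× 0.098 J/(L·cmH2O) → 0.1911 J.

0.19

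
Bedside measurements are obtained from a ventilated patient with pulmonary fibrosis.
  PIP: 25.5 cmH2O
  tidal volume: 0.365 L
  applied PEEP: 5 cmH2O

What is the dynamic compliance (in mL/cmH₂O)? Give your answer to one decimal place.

Dynamic compliance = Vt / (PIP − PEEP) = 365 / (25.5 − 5) = 365 / 20.5 = 17.805 mL/cmH2O.

17.8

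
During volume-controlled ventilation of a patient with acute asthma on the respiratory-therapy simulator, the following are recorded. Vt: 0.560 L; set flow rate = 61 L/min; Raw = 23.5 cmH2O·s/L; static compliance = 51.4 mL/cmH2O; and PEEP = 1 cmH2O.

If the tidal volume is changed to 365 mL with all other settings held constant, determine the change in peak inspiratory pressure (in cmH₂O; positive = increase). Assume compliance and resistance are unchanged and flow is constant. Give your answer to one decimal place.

-3.8

PIP = Vt/C + R·V̇ + PEEP (constant-flow equation of motion).
Only the elastic term changes: ΔPIP = ΔVt / C = (365 − 560) / 51.4 = -3.794 cmH2O.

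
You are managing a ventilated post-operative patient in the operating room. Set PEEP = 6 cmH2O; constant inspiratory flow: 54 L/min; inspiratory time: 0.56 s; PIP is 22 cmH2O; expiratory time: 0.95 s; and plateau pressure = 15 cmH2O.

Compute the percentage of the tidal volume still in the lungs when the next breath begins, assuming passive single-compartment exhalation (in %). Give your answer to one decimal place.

Flow: 54 L/min ÷ 60 = 0.9 L/s.
Vt = flow × Ti = 0.9 L/s × 0.56 s × 1000 mL/L = 504.0 mL.
R = (PIP − Pplat)/V̇ = (22 − 15) / 0.9 = 7.0/0.9 = 7.778 cmH2O·s/L.
C = Vt/(Pplat − PEEP) = 504.0 / (15 − 6) = 504.0/9.0 = 56.0 mL/cmH2O.
τ = R × C = 7.778 × 0.056 L/cmH2O = 0.4356 s.
Fraction remaining at end-expiration = e^(−Te/τ) = e^(−0.95/0.4356) = 0.1129 → 11.29%.

11.3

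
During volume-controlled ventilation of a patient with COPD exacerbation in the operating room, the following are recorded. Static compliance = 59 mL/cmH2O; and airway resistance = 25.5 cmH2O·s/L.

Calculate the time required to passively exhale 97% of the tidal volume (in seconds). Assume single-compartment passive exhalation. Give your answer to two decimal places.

5.28

τ = R × C = 25.5 × 59 mL/cmH2O = 25.5 × 0.059 L/cmH2O = 1.505 s.
Exhaled fraction f = 1 − e^(−t/τ) → t = −τ·ln(1 − f) = −1.505·ln(0.03) = 5.277 s.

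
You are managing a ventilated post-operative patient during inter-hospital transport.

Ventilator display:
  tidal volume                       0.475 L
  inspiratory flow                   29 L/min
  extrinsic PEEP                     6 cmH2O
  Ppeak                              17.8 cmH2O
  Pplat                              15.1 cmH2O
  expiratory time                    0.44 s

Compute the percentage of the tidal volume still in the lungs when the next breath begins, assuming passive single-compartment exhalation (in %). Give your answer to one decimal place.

22.1

Flow: 29 L/min ÷ 60 = 0.4833 L/s.
R = (PIP − Pplat)/V̇ = (17.8 − 15.1) / 0.4833 = 2.7/0.4833 = 5.587 cmH2O·s/L.
C = Vt/(Pplat − PEEP) = 475.0 / (15.1 − 6) = 475.0/9.1 = 52.198 mL/cmH2O.
τ = R × C = 5.587 × 0.0522 L/cmH2O = 0.2916 s.
Fraction remaining at end-expiration = e^(−Te/τ) = e^(−0.44/0.2916) = 0.2211 → 22.11%.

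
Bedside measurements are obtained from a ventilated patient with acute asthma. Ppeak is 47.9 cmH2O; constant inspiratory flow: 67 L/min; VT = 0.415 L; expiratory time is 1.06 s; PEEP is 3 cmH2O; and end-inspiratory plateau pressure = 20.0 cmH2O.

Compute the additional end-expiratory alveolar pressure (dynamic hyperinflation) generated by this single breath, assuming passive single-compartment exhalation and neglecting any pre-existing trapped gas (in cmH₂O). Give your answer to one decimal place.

3.0

Flow: 67 L/min ÷ 60 = 1.1167 L/s.
R = (PIP − Pplat)/V̇ = (47.9 − 20.0) / 1.1167 = 27.9/1.1167 = 24.984 cmH2O·s/L.
C = Vt/(Pplat − PEEP) = 415.0 / (20.0 − 3) = 415.0/17.0 = 24.412 mL/cmH2O.
τ = R × C = 24.984 × 0.02441 L/cmH2O = 0.6099 s.
Fraction remaining = e^(−Te/τ) = e^(−1.06/0.6099) = 0.1759; trapped volume = 415.0 × 0.1759 = 72.999 mL.
Additional alveolar pressure from trapping ≈ V_trapped / C = 72.999 / 24.412 = 2.99 cmH2O.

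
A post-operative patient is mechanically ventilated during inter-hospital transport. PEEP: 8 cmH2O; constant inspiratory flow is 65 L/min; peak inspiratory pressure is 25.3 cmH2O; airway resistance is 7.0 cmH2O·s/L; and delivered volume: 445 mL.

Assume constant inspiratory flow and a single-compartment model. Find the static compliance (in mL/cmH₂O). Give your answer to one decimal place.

Flow: 65 L/min ÷ 60 = 1.0833 L/s.
Equation of motion (constant flow): PIP = Vt/C + R·V̇ + PEEP.
Vt/C = PIP − R·V̇ − PEEP = 25.3 − 7.0×1.0833 − 8 = 25.3 − 7.583 − 8 = 9.717 cmH2O.
C = Vt / 9.717 = 445 / 9.717 = 45.796 mL/cmH2O.

45.8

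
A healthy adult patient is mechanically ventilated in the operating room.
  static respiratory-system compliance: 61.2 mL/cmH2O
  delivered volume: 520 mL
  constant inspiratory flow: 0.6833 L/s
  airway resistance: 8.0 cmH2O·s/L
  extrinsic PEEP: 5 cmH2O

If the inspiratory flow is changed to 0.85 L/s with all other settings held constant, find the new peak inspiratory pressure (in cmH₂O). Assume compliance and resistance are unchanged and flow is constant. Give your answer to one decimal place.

PIP = Vt/C + R·V̇ + PEEP (constant-flow equation of motion).
Only the resistive term changes: ΔPIP = R × ΔV̇ = 8.0 × (0.85 − 0.6833) = 8.0 × 0.1667 = 1.334 cmH2O.
Original PIP = 520/61.2 + 8.0×0.6833 + 5 = 18.963 cmH2O; new PIP = 18.963 + (1.334) = 20.297 cmH2O.

20.3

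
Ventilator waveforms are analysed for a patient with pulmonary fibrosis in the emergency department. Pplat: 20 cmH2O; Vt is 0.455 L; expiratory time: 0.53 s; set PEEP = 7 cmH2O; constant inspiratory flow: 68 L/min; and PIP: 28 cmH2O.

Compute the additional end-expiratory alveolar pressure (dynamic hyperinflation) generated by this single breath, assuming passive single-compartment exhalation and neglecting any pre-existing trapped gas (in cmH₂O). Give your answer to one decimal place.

1.5

Flow: 68 L/min ÷ 60 = 1.1333 L/s.
R = (PIP − Pplat)/V̇ = (28 − 20) / 1.1333 = 8.0/1.1333 = 7.059 cmH2O·s/L.
C = Vt/(Pplat − PEEP) = 455.0 / (20 − 7) = 455.0/13.0 = 35.0 mL/cmH2O.
τ = R × C = 7.059 × 0.035 L/cmH2O = 0.2471 s.
Fraction remaining = e^(−Te/τ) = e^(−0.53/0.2471) = 0.1171; trapped volume = 455.0 × 0.1171 = 53.281 mL.
Additional alveolar pressure from trapping ≈ V_trapped / C = 53.281 / 35.0 = 1.522 cmH2O.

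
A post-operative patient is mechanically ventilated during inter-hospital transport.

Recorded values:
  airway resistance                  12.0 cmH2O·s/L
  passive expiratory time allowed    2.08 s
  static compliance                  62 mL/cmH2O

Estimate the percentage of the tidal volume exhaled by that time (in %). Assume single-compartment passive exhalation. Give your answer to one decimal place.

93.9

τ = R × C = 12.0 × 62 mL/cmH2O = 12.0 × 0.062 L/cmH2O = 0.744 s.
Passive exhalation: V(t)/V₀ = e^(−t/τ) = e^(−2.08/0.744) = 0.06107.
Fraction exhaled = 1 − 0.06107 = 0.9389 → 93.89%.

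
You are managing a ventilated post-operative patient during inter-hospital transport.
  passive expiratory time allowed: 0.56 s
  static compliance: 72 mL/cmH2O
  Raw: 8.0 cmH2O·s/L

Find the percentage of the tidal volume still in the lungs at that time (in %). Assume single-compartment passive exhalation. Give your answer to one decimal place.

τ = R × C = 8.0 × 72 mL/cmH2O = 8.0 × 0.072 L/cmH2O = 0.576 s.
Passive exhalation: V(t)/V₀ = e^(−t/τ) = e^(−0.56/0.576) = 0.3782.
Fraction remaining = 0.3782 → 37.82%.

37.8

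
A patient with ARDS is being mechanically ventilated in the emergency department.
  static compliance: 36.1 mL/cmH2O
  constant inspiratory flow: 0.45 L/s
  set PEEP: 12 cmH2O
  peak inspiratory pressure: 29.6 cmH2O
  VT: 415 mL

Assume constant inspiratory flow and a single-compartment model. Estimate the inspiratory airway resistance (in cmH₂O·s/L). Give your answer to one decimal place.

13.6

Equation of motion (constant flow): PIP = Vt/C + R·V̇ + PEEP.
R·V̇ = PIP − Vt/C − PEEP = 29.6 − 415/36.1 − 12 = 29.6 − 11.496 − 12 = 6.104 cmH2O.
R = 6.104 / 0.45 = 13.564 cmH2O·s/L.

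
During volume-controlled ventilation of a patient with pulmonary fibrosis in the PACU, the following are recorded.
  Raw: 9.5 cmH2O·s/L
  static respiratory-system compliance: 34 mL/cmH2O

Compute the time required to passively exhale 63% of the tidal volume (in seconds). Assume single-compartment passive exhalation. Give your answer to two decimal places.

τ = R × C = 9.5 × 34 mL/cmH2O = 9.5 × 0.034 L/cmH2O = 0.323 s.
Exhaled fraction f = 1 − e^(−t/τ) → t = −τ·ln(1 − f) = −0.323·ln(0.37) = 0.3211 s.

0.32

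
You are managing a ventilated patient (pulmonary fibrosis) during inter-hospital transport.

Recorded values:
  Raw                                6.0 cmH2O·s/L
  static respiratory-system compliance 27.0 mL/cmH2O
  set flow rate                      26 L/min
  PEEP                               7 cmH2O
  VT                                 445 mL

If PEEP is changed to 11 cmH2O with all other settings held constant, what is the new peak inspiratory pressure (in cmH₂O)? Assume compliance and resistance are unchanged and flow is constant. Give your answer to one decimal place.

Flow: 26 L/min ÷ 60 = 0.4333 L/s.
PIP = Vt/C + R·V̇ + PEEP (constant-flow equation of motion).
Only the baseline term changes: ΔPIP = ΔPEEP = 11 − 7 = 4.0 cmH2O.
Original PIP = 445/27.0 + 6.0×0.4333 + 7 = 26.081 cmH2O; new PIP = 26.081 + (4.0) = 30.081 cmH2O.

30.1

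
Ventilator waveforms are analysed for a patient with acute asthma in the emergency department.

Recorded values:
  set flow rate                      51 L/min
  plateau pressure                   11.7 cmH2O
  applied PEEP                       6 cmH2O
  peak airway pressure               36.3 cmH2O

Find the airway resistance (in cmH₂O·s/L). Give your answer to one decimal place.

28.9

Flow: 51 L/min ÷ 60 = 0.85 L/s.
Raw = (PIP − Pplat) / flow = (36.3 − 11.7) / 0.85 = 24.6 / 0.85 = 28.941 cmH2O·s/L.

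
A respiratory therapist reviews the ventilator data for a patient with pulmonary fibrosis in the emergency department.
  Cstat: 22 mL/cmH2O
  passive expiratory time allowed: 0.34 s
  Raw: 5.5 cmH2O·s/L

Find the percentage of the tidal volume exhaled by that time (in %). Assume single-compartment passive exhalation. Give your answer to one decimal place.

τ = R × C = 5.5 × 22 mL/cmH2O = 5.5 × 0.022 L/cmH2O = 0.121 s.
Passive exhalation: V(t)/V₀ = e^(−t/τ) = e^(−0.34/0.121) = 0.06021.
Fraction exhaled = 1 − 0.06021 = 0.9398 → 93.98%.

94.0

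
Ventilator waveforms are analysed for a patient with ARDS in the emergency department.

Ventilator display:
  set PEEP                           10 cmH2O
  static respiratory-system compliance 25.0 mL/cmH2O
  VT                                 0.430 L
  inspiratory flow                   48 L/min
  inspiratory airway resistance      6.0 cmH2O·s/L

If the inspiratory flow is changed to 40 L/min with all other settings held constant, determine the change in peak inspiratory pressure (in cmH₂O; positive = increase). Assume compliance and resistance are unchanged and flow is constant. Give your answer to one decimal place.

Flow: 48 L/min ÷ 60 = 0.8 L/s.
New flow: 40 L/min ÷ 60 = 0.6667 L/s.
PIP = Vt/C + R·V̇ + PEEP (constant-flow equation of motion).
Only the resistive term changes: ΔPIP = R × ΔV̇ = 6.0 × (0.6667 − 0.8) = 6.0 × -0.1333 = -0.7998 cmH2O.

-0.8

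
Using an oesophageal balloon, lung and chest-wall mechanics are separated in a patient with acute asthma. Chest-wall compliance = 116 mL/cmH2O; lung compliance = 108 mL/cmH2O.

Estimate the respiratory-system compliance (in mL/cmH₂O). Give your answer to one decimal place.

55.9

Lung and chest wall are elastances in series: 1/Crs = 1/CL + 1/Ccw.
1/Crs = 1/108 + 1/116 = 0.01788.
Crs = 55.928 mL/cmH2O.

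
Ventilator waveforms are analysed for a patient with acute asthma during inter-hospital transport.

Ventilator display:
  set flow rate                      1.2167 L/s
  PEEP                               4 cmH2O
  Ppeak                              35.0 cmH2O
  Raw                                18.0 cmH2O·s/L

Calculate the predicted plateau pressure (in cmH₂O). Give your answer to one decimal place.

Pplat = PIP − Raw × flow = 35.0 − 18.0 × 1.2167 = 35.0 − 21.901 = 13.099 cmH2O.

13.1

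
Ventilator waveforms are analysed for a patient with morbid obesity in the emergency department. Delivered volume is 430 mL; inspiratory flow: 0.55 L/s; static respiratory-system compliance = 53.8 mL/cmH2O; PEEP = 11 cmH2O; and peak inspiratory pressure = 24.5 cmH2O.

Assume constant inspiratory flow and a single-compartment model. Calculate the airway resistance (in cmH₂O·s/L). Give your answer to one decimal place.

Equation of motion (constant flow): PIP = Vt/C + R·V̇ + PEEP.
R·V̇ = PIP − Vt/C − PEEP = 24.5 − 430/53.8 − 11 = 24.5 − 7.993 − 11 = 5.507 cmH2O.
R = 5.507 / 0.55 = 10.013 cmH2O·s/L.

10.0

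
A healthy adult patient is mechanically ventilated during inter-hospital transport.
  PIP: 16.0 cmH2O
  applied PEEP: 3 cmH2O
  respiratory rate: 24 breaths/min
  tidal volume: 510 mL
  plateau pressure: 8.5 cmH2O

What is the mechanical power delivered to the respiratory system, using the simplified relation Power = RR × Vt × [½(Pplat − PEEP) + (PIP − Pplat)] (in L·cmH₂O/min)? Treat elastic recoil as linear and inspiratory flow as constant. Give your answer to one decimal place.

125.5

Per-breath work = Vt × [½(Pplat−PEEP) + (PIP−Pplat)] = 0.510 × [0.5×5.5 + 7.5] = 0.510 × 10.25 = 5.228 L·cmH2O.
Power = 24 × 5.228 = 125.47 L·cmH2O/min.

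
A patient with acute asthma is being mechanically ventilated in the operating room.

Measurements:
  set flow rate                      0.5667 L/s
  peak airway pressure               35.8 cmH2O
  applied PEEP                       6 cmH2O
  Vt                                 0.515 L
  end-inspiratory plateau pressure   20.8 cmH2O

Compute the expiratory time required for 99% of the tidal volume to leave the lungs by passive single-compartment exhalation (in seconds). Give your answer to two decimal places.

R = (PIP − Pplat)/V̇ = (35.8 − 20.8) / 0.5667 = 15.0/0.5667 = 26.469 cmH2O·s/L.
C = Vt/(Pplat − PEEP) = 515.0 / (20.8 − 6) = 515.0/14.8 = 34.797 mL/cmH2O.
τ = R × C = 26.469 × 0.0348 L/cmH2O = 0.9211 s.
t = −τ·ln(1 − 0.99) = −0.9211·ln(0.01) = 4.242 s.

4.24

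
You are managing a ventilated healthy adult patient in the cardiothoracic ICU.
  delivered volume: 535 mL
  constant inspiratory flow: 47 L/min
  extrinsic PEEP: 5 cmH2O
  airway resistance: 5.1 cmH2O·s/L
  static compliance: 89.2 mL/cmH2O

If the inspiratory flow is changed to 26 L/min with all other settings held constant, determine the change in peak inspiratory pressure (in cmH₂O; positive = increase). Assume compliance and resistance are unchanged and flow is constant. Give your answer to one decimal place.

-1.8

Flow: 47 L/min ÷ 60 = 0.7833 L/s.
New flow: 26 L/min ÷ 60 = 0.4333 L/s.
PIP = Vt/C + R·V̇ + PEEP (constant-flow equation of motion).
Only the resistive term changes: ΔPIP = R × ΔV̇ = 5.1 × (0.4333 − 0.7833) = 5.1 × -0.35 = -1.785 cmH2O.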